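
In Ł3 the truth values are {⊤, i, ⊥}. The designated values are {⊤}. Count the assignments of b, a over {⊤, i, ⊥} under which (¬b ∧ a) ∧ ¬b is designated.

1

Designated under: (b=⊥, a=⊤).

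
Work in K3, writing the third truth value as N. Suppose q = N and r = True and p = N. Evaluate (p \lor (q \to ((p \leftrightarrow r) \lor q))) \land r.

p \leftrightarrow r = N \leftrightarrow True = N
(p \leftrightarrow r) \lor q = N \lor N = N
q \to ((p \leftrightarrow r) \lor q) = N \to N = N
p \lor (q \to ((p \leftrightarrow r) \lor q)) = N \lor N = N
(p \lor (q \to ((p \leftrightarrow r) \lor q))) \land r = N \land True = N

N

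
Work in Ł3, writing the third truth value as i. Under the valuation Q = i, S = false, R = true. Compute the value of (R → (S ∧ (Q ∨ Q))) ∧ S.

Q ∨ Q = i ∨ i = i
S ∧ (Q ∨ Q) = false ∧ i = false
R → (S ∧ (Q ∨ Q)) = true → false = false
(R → (S ∧ (Q ∨ Q))) ∧ S = false ∧ false = false

false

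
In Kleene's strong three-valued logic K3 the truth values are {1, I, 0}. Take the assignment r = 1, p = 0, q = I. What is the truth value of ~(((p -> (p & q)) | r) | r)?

p & q = 0 & I = 0
p -> (p & q) = 0 -> 0 = 1
(p -> (p & q)) | r = 1 | 1 = 1
((p -> (p & q)) | r) | r = 1 | 1 = 1
~(((p -> (p & q)) | r) | r) = ~1 = 0

0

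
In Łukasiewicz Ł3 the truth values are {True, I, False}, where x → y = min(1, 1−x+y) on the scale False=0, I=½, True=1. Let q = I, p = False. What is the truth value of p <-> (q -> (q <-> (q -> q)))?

False

q -> q = I -> I = True
q <-> (q -> q) = I <-> True = I
q -> (q <-> (q -> q)) = I -> I = True
p <-> (q -> (q <-> (q -> q))) = False <-> True = False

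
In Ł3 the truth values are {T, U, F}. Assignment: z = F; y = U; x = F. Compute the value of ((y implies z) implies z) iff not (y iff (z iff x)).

y implies z = U implies F = U  [min(1, 1−½+0)]
(y implies z) implies z = U implies F = U
z iff x = F iff F = T
y iff (z iff x) = U iff T = U
not (y iff (z iff x)) = not U = U
((y implies z) implies z) iff not (y iff (z iff x)) = U iff U = T

T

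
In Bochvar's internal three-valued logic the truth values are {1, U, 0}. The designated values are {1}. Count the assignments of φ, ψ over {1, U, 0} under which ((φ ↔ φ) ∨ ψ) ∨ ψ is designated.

Designated under: (φ=1, ψ=1); (φ=1, ψ=0); (φ=0, ψ=1); (φ=0, ψ=0).

4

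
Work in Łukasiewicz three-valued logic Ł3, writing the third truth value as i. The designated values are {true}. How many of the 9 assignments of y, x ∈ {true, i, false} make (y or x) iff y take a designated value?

Of the 9 assignments, 6 give a value in {true}.

6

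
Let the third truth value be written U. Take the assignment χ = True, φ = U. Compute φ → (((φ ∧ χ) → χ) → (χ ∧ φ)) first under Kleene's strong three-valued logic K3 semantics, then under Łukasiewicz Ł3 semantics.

U; True

In Kleene's strong three-valued logic K3: φ ∧ χ = U ∧ True = U
(φ ∧ χ) → χ = U → True = True  [¬U ∨ True]
χ ∧ φ = True ∧ U = U
((φ ∧ χ) → χ) → (χ ∧ φ) = True → U = U
φ → (((φ ∧ χ) → χ) → (χ ∧ φ)) = U → U = U
In Łukasiewicz Ł3: φ ∧ χ = U ∧ True = U
(φ ∧ χ) → χ = U → True = True  [min(1, 1−½+1)]
χ ∧ φ = True ∧ U = U
((φ ∧ χ) → χ) → (χ ∧ φ) = True → U = U
φ → (((φ ∧ χ) → χ) → (χ ∧ φ)) = U → U = True
They differ because Kleene's strong three-valued logic K3 and Łukasiewicz Ł3 treat U differently under implication.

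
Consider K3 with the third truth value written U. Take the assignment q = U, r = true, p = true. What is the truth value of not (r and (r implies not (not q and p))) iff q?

not q = not U = U
not q and p = U and true = U
not (not q and p) = not U = U
r implies not (not q and p) = true implies U = U
r and (r implies not (not q and p)) = true and U = U
not (r and (r implies not (not q and p))) = not U = U
not (r and (r implies not (not q and p))) iff q = U iff U = U

U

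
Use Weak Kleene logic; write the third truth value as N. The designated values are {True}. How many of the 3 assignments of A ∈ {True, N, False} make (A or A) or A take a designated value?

1

A=True: True ✓
A=N: N ·
A=False: False ·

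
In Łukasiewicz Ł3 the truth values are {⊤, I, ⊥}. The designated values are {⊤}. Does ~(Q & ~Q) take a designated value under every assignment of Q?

No

Countermodel: Q=I gives I, which is not designated.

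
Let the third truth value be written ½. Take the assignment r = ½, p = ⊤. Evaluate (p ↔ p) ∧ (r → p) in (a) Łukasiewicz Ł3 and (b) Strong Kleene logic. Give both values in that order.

In Łukasiewicz Ł3: p ↔ p = ⊤ ↔ ⊤ = ⊤
r → p = ½ → ⊤ = ⊤  [min(1, 1−½+1)]
(p ↔ p) ∧ (r → p) = ⊤ ∧ ⊤ = ⊤
In Strong Kleene logic: p ↔ p = ⊤ ↔ ⊤ = ⊤
r → p = ½ → ⊤ = ⊤  [¬½ ∨ ⊤]
(p ↔ p) ∧ (r → p) = ⊤ ∧ ⊤ = ⊤

⊤; ⊤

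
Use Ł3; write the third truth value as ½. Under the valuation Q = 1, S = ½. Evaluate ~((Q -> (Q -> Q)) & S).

Q -> Q = 1 -> 1 = 1
Q -> (Q -> Q) = 1 -> 1 = 1
(Q -> (Q -> Q)) & S = 1 & ½ = ½
~((Q -> (Q -> Q)) & S) = ~½ = ½

½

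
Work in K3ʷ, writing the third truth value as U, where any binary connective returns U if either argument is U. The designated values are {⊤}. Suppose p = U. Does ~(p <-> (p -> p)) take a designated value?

No

p -> p = U -> U = U  [any arg is the third value ⇒ result is the third value]
p <-> (p -> p) = U <-> U = U
~(p <-> (p -> p)) = ~U = U
U ∉ {⊤}.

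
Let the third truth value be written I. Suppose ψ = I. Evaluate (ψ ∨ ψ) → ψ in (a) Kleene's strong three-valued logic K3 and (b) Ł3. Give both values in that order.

I; True

In Kleene's strong three-valued logic K3: ψ ∨ ψ = I ∨ I = I
(ψ ∨ ψ) → ψ = I → I = I  [¬I ∨ I]
In Ł3: ψ ∨ ψ = I ∨ I = I
(ψ ∨ ψ) → ψ = I → I = True  [min(1, 1−½+½)]
They differ because Kleene's strong three-valued logic K3 and Ł3 treat I differently under implication.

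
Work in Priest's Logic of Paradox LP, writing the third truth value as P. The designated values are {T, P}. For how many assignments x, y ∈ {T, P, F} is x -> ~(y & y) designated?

8

Of the 9 assignments, 8 give a value in {T, P}.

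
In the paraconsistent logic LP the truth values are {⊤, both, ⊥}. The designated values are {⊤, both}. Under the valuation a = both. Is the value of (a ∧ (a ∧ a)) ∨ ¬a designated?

Yes

a ∧ a = both ∧ both = both
a ∧ (a ∧ a) = both ∧ both = both
¬a = ¬both = both
(a ∧ (a ∧ a)) ∨ ¬a = both ∨ both = both
both ∈ {⊤, both}.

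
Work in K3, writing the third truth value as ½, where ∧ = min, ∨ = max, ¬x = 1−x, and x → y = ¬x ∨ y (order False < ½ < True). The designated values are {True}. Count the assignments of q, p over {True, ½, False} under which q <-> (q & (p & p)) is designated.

Designated under: (q=True, p=True); (q=False, p=True); (q=False, p=½); (q=False, p=False).

4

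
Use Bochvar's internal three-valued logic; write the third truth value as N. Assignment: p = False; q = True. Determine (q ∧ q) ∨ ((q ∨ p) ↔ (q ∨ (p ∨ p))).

q ∧ q = True ∧ True = True
q ∨ p = True ∨ False = True
p ∨ p = False ∨ False = False
q ∨ (p ∨ p) = True ∨ False = True
(q ∨ p) ↔ (q ∨ (p ∨ p)) = True ↔ True = True
(q ∧ q) ∨ ((q ∨ p) ↔ (q ∨ (p ∨ p))) = True ∨ True = True

True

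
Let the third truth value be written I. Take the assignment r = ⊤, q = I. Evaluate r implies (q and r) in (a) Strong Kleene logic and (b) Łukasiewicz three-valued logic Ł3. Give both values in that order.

I; I

In Strong Kleene logic: q and r = I and ⊤ = I
r implies (q and r) = ⊤ implies I = I  [not ⊤ or I]
In Łukasiewicz three-valued logic Ł3: q and r = I and ⊤ = I
r implies (q and r) = ⊤ implies I = I  [min(1, 1−1+½)]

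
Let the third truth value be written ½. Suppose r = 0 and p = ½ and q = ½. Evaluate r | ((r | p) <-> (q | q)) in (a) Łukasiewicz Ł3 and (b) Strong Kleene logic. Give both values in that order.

In Łukasiewicz Ł3: r | p = 0 | ½ = ½
q | q = ½ | ½ = ½
(r | p) <-> (q | q) = ½ <-> ½ = 1  [1 − |½−½|]
r | ((r | p) <-> (q | q)) = 0 | 1 = 1
In Strong Kleene logic: r | p = 0 | ½ = ½
q | q = ½ | ½ = ½
(r | p) <-> (q | q) = ½ <-> ½ = ½
r | ((r | p) <-> (q | q)) = 0 | ½ = ½
They differ because Łukasiewicz Ł3 and Strong Kleene logic treat ½ differently under implication.

1; ½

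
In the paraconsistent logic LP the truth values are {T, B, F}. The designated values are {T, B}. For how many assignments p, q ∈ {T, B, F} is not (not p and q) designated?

8

Of the 9 assignments, 8 give a value in {T, B}.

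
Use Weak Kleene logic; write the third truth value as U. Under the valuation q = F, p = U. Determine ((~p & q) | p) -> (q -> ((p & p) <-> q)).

~p = ~U = U
~p & q = U & F = U
(~p & q) | p = U | U = U
p & p = U & U = U
(p & p) <-> q = U <-> F = U
q -> ((p & p) <-> q) = F -> U = U
((~p & q) | p) -> (q -> ((p & p) <-> q)) = U -> U = U

U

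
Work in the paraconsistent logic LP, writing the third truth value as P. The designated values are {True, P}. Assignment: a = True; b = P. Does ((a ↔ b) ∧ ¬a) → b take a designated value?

Yes

a ↔ b = True ↔ P = P
¬a = ¬True = False
(a ↔ b) ∧ ¬a = P ∧ False = False
((a ↔ b) ∧ ¬a) → b = False → P = True
True ∈ {True, P}.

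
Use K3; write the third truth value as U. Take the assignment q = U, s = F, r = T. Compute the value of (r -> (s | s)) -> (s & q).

s | s = F | F = F
r -> (s | s) = T -> F = F
s & q = F & U = F
(r -> (s | s)) -> (s & q) = F -> F = T

T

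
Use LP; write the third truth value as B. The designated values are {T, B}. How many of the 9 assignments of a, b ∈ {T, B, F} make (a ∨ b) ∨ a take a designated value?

Of the 9 assignments, 8 give a value in {T, B}.

8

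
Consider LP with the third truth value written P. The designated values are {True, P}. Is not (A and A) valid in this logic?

No

Countermodel: A=True gives False, which is not designated.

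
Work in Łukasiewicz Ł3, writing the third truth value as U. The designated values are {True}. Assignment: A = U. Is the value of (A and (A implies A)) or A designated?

No

A implies A = U implies U = True
A and (A implies A) = U and True = U
(A and (A implies A)) or A = U or U = U
U ∉ {True}.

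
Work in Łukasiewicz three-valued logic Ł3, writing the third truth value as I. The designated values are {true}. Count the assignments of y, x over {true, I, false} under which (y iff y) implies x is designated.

Designated under: (y=true, x=true); (y=I, x=true); (y=false, x=true).

3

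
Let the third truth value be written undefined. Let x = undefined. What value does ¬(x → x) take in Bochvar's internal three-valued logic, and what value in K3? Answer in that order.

undefined; undefined

In Bochvar's internal three-valued logic: x → x = undefined → undefined = undefined  [any arg is the third value ⇒ result is the third value]
¬(x → x) = ¬undefined = undefined
In K3: x → x = undefined → undefined = undefined  [¬undefined ∨ undefined]
¬(x → x) = ¬undefined = undefined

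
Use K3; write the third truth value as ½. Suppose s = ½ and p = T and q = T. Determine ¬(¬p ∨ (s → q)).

¬p = ¬T = F
s → q = ½ → T = T  [¬½ ∨ T]
¬p ∨ (s → q) = F ∨ T = T
¬(¬p ∨ (s → q)) = ¬T = F

F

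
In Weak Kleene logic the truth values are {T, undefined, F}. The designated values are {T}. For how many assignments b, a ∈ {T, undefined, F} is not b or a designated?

3

Designated under: (b=T, a=T); (b=F, a=T); (b=F, a=F).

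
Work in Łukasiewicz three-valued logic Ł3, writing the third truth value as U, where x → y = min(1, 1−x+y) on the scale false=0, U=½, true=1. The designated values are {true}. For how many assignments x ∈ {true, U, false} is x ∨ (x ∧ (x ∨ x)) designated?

x=true: true ✓
x=U: U ·
x=false: false ·

1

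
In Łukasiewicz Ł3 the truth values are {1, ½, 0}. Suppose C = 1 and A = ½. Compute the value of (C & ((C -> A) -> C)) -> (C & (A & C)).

C -> A = 1 -> ½ = ½  [min(1, 1−1+½)]
(C -> A) -> C = ½ -> 1 = 1
C & ((C -> A) -> C) = 1 & 1 = 1
A & C = ½ & 1 = ½
C & (A & C) = 1 & ½ = ½
(C & ((C -> A) -> C)) -> (C & (A & C)) = 1 -> ½ = ½

½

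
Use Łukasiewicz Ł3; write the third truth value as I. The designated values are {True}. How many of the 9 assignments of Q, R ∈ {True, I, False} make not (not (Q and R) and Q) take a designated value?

Designated under: (Q=True, R=True); (Q=False, R=True); (Q=False, R=I); (Q=False, R=False).

4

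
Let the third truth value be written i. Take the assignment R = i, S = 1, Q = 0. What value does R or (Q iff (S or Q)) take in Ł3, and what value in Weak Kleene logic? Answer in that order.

In Ł3: S or Q = 1 or 0 = 1
Q iff (S or Q) = 0 iff 1 = 0
R or (Q iff (S or Q)) = i or 0 = i
In Weak Kleene logic: S or Q = 1 or 0 = 1
Q iff (S or Q) = 0 iff 1 = 0
R or (Q iff (S or Q)) = i or 0 = i

i; i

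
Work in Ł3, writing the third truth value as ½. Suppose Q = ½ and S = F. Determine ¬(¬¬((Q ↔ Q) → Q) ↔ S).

½

Q ↔ Q = ½ ↔ ½ = T  [1 − |½−½|]
(Q ↔ Q) → Q = T → ½ = ½
¬((Q ↔ Q) → Q) = ¬½ = ½
¬¬((Q ↔ Q) → Q) = ¬½ = ½
¬¬((Q ↔ Q) → Q) ↔ S = ½ ↔ F = ½
¬(¬¬((Q ↔ Q) → Q) ↔ S) = ¬½ = ½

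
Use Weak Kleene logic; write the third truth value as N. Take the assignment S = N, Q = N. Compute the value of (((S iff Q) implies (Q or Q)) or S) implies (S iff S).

N

S iff Q = N iff N = N
Q or Q = N or N = N
(S iff Q) implies (Q or Q) = N implies N = N  [any arg is the third value ⇒ result is the third value]
((S iff Q) implies (Q or Q)) or S = N or N = N
S iff S = N iff N = N
(((S iff Q) implies (Q or Q)) or S) implies (S iff S) = N implies N = N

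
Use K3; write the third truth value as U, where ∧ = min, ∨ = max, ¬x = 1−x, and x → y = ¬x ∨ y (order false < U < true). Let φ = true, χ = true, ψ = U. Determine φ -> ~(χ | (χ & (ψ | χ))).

false

ψ | χ = U | true = true
χ & (ψ | χ) = true & true = true
χ | (χ & (ψ | χ)) = true | true = true
~(χ | (χ & (ψ | χ))) = ~true = false
φ -> ~(χ | (χ & (ψ | χ))) = true -> false = false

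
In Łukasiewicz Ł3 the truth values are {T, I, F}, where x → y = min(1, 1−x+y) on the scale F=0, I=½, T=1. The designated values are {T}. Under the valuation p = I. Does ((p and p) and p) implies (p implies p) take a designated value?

p and p = I and I = I
(p and p) and p = I and I = I
p implies p = I implies I = T  [min(1, 1−½+½)]
((p and p) and p) implies (p implies p) = I implies T = T
T ∈ {T}.

Yes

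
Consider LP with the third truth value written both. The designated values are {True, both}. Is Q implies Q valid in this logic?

Every assignment of Q over {True, both, False} gives a value in {True, both}.
In particular, with Q=both: Q implies Q = both.

Yes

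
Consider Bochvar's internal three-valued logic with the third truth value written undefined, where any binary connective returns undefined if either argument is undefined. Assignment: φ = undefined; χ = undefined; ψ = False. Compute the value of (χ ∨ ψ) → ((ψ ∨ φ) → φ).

undefined

χ ∨ ψ = undefined ∨ False = undefined
ψ ∨ φ = False ∨ undefined = undefined
(ψ ∨ φ) → φ = undefined → undefined = undefined
(χ ∨ ψ) → ((ψ ∨ φ) → φ) = undefined → undefined = undefined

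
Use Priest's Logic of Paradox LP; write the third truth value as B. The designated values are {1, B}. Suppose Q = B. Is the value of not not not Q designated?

not Q = not B = B
not not Q = not B = B
not not not Q = not B = B
B ∈ {1, B}.

Yes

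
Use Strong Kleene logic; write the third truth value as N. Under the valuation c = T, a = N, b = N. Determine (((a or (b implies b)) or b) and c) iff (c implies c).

b implies b = N implies N = N  [not N or N]
a or (b implies b) = N or N = N
(a or (b implies b)) or b = N or N = N
((a or (b implies b)) or b) and c = N and T = N
c implies c = T implies T = T
(((a or (b implies b)) or b) and c) iff (c implies c) = N iff T = N

N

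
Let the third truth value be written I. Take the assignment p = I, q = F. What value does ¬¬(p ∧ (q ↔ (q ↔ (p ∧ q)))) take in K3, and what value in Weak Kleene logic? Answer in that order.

In K3: p ∧ q = I ∧ F = F
q ↔ (p ∧ q) = F ↔ F = T
q ↔ (q ↔ (p ∧ q)) = F ↔ T = F
p ∧ (q ↔ (q ↔ (p ∧ q))) = I ∧ F = F
¬(p ∧ (q ↔ (q ↔ (p ∧ q)))) = ¬F = T
¬¬(p ∧ (q ↔ (q ↔ (p ∧ q)))) = ¬T = F
In Weak Kleene logic: p ∧ q = I ∧ F = I
q ↔ (p ∧ q) = F ↔ I = I
q ↔ (q ↔ (p ∧ q)) = F ↔ I = I
p ∧ (q ↔ (q ↔ (p ∧ q))) = I ∧ I = I
¬(p ∧ (q ↔ (q ↔ (p ∧ q)))) = ¬I = I
¬¬(p ∧ (q ↔ (q ↔ (p ∧ q)))) = ¬I = I
They differ because K3 and Weak Kleene logic treat I differently under the binary connectives.

F; I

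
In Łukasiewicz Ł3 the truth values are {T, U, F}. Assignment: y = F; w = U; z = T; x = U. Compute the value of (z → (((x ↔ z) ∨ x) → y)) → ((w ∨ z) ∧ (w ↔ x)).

T

x ↔ z = U ↔ T = U  [1 − |½−1|]
(x ↔ z) ∨ x = U ∨ U = U
((x ↔ z) ∨ x) → y = U → F = U
z → (((x ↔ z) ∨ x) → y) = T → U = U
w ∨ z = U ∨ T = T
w ↔ x = U ↔ U = T
(w ∨ z) ∧ (w ↔ x) = T ∧ T = T
(z → (((x ↔ z) ∨ x) → y)) → ((w ∨ z) ∧ (w ↔ x)) = U → T = T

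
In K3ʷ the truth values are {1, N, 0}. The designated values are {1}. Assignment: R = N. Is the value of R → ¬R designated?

¬R = ¬N = N
R → ¬R = N → N = N  [any arg is the third value ⇒ result is the third value]
N ∉ {1}.

No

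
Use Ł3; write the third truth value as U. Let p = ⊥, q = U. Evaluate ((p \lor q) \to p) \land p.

p \lor q = ⊥ \lor U = U
(p \lor q) \to p = U \to ⊥ = U  [min(1, 1−½+0)]
((p \lor q) \to p) \land p = U \land ⊥ = ⊥

⊥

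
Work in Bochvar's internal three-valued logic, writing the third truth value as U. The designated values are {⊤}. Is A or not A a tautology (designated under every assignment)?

No

Countermodel: A=U gives U, which is not designated.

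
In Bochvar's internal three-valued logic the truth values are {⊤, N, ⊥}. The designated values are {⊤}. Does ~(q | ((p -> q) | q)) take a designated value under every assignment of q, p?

No

Countermodel: q=⊤, p=⊤ gives ⊥, which is not designated.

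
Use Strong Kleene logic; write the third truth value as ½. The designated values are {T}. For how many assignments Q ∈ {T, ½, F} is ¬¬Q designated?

1

Q=T: T ✓
Q=½: ½ ·
Q=F: F ·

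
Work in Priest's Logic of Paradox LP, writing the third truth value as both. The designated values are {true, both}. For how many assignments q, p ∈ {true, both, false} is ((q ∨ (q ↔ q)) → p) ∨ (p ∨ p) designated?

Of the 9 assignments, 7 give a value in {true, both}.

7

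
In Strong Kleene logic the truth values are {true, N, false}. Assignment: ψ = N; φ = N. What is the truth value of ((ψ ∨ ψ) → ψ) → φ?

ψ ∨ ψ = N ∨ N = N
(ψ ∨ ψ) → ψ = N → N = N
((ψ ∨ ψ) → ψ) → φ = N → N = N

N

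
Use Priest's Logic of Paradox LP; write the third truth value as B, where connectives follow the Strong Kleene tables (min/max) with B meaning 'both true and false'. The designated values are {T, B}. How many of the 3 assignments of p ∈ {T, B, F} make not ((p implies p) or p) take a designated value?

p=T: F ·
p=B: B ✓
p=F: F ·

1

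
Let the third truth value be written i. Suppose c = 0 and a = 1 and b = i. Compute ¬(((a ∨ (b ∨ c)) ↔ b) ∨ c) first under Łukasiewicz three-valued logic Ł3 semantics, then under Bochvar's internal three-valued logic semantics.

i; i

In Łukasiewicz three-valued logic Ł3: b ∨ c = i ∨ 0 = i
a ∨ (b ∨ c) = 1 ∨ i = 1
(a ∨ (b ∨ c)) ↔ b = 1 ↔ i = i  [1 − |1−½|]
((a ∨ (b ∨ c)) ↔ b) ∨ c = i ∨ 0 = i
¬(((a ∨ (b ∨ c)) ↔ b) ∨ c) = ¬i = i
In Bochvar's internal three-valued logic: b ∨ c = i ∨ 0 = i
a ∨ (b ∨ c) = 1 ∨ i = i
(a ∨ (b ∨ c)) ↔ b = i ↔ i = i
((a ∨ (b ∨ c)) ↔ b) ∨ c = i ∨ 0 = i
¬(((a ∨ (b ∨ c)) ↔ b) ∨ c) = ¬i = i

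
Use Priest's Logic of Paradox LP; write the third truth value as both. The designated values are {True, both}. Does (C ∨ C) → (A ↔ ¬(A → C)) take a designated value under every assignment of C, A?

No

Countermodel: C=True, A=True gives False, which is not designated.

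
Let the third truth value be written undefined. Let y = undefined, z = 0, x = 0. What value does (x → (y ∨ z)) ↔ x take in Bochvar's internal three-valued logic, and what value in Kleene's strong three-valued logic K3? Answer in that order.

undefined; 0

In Bochvar's internal three-valued logic: y ∨ z = undefined ∨ 0 = undefined
x → (y ∨ z) = 0 → undefined = undefined  [any arg is the third value ⇒ result is the third value]
(x → (y ∨ z)) ↔ x = undefined ↔ 0 = undefined
In Kleene's strong three-valued logic K3: y ∨ z = undefined ∨ 0 = undefined
x → (y ∨ z) = 0 → undefined = 1  [¬0 ∨ undefined]
(x → (y ∨ z)) ↔ x = 1 ↔ 0 = 0
They differ because Bochvar's internal three-valued logic and Kleene's strong three-valued logic K3 treat undefined differently under the binary connectives.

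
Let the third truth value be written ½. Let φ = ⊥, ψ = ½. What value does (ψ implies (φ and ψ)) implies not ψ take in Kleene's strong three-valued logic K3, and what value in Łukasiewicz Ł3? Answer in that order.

In Kleene's strong three-valued logic K3: φ and ψ = ⊥ and ½ = ⊥
ψ implies (φ and ψ) = ½ implies ⊥ = ½
not ψ = not ½ = ½
(ψ implies (φ and ψ)) implies not ψ = ½ implies ½ = ½
In Łukasiewicz Ł3: φ and ψ = ⊥ and ½ = ⊥
ψ implies (φ and ψ) = ½ implies ⊥ = ½  [min(1, 1−½+0)]
not ψ = not ½ = ½
(ψ implies (φ and ψ)) implies not ψ = ½ implies ½ = ⊤
They differ because Kleene's strong three-valued logic K3 and Łukasiewicz Ł3 treat ½ differently under implication.

½; ⊤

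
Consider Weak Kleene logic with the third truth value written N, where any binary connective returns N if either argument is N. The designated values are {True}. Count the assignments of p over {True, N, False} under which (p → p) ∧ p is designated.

1

p=True: True ✓
p=N: N ·
p=False: False ·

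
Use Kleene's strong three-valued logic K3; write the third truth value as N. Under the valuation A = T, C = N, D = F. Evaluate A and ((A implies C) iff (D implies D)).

N

A implies C = T implies N = N  [not T or N]
D implies D = F implies F = T
(A implies C) iff (D implies D) = N iff T = N
A and ((A implies C) iff (D implies D)) = T and N = N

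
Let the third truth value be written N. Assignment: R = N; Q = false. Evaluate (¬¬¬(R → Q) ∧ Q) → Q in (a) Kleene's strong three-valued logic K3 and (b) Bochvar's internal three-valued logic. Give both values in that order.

In Kleene's strong three-valued logic K3: R → Q = N → false = N  [¬N ∨ false]
¬(R → Q) = ¬N = N
¬¬(R → Q) = ¬N = N
¬¬¬(R → Q) = ¬N = N
¬¬¬(R → Q) ∧ Q = N ∧ false = false
(¬¬¬(R → Q) ∧ Q) → Q = false → false = true
In Bochvar's internal three-valued logic: R → Q = N → false = N  [any arg is the third value ⇒ result is the third value]
¬(R → Q) = ¬N = N
¬¬(R → Q) = ¬N = N
¬¬¬(R → Q) = ¬N = N
¬¬¬(R → Q) ∧ Q = N ∧ false = N
(¬¬¬(R → Q) ∧ Q) → Q = N → false = N
They differ because Kleene's strong three-valued logic K3 and Bochvar's internal three-valued logic treat N differently under the binary connectives.

true; N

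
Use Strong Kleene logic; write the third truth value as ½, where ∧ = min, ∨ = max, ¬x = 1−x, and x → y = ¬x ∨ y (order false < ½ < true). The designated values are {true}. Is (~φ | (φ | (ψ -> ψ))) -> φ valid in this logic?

Countermodel: φ=½, ψ=true gives ½, which is not designated.

No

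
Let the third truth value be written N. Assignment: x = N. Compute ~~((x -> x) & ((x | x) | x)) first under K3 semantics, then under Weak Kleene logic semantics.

In K3: x -> x = N -> N = N  [~N | N]
x | x = N | N = N
(x | x) | x = N | N = N
(x -> x) & ((x | x) | x) = N & N = N
~((x -> x) & ((x | x) | x)) = ~N = N
~~((x -> x) & ((x | x) | x)) = ~N = N
In Weak Kleene logic: x -> x = N -> N = N
x | x = N | N = N
(x | x) | x = N | N = N
(x -> x) & ((x | x) | x) = N & N = N
~((x -> x) & ((x | x) | x)) = ~N = N
~~((x -> x) & ((x | x) | x)) = ~N = N

N; N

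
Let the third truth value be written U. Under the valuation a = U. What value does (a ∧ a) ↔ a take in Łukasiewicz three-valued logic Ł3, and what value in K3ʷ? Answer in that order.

In Łukasiewicz three-valued logic Ł3: a ∧ a = U ∧ U = U
(a ∧ a) ↔ a = U ↔ U = T  [1 − |½−½|]
In K3ʷ: a ∧ a = U ∧ U = U
(a ∧ a) ↔ a = U ↔ U = U
They differ because Łukasiewicz three-valued logic Ł3 and K3ʷ treat U differently under the binary connectives.

T; U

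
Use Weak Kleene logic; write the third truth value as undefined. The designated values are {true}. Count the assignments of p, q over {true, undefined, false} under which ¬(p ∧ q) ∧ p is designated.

Designated under: (p=true, q=false).

1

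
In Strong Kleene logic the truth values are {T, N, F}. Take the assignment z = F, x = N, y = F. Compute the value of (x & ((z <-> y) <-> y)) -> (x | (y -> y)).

z <-> y = F <-> F = T
(z <-> y) <-> y = T <-> F = F
x & ((z <-> y) <-> y) = N & F = F
y -> y = F -> F = T
x | (y -> y) = N | T = T
(x & ((z <-> y) <-> y)) -> (x | (y -> y)) = F -> T = T

T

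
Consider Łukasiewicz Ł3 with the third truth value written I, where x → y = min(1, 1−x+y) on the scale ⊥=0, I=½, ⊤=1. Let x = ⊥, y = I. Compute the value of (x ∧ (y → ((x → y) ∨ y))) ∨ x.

⊥

x → y = ⊥ → I = ⊤  [min(1, 1−0+½)]
(x → y) ∨ y = ⊤ ∨ I = ⊤
y → ((x → y) ∨ y) = I → ⊤ = ⊤
x ∧ (y → ((x → y) ∨ y)) = ⊥ ∧ ⊤ = ⊥
(x ∧ (y → ((x → y) ∨ y))) ∨ x = ⊥ ∨ ⊥ = ⊥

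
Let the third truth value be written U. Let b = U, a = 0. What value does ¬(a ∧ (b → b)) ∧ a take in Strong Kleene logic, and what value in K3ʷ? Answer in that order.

0; U

In Strong Kleene logic: b → b = U → U = U  [¬U ∨ U]
a ∧ (b → b) = 0 ∧ U = 0
¬(a ∧ (b → b)) = ¬0 = 1
¬(a ∧ (b → b)) ∧ a = 1 ∧ 0 = 0
In K3ʷ: b → b = U → U = U  [any arg is the third value ⇒ result is the third value]
a ∧ (b → b) = 0 ∧ U = U
¬(a ∧ (b → b)) = ¬U = U
¬(a ∧ (b → b)) ∧ a = U ∧ 0 = U
They differ because Strong Kleene logic and K3ʷ treat U differently under the binary connectives.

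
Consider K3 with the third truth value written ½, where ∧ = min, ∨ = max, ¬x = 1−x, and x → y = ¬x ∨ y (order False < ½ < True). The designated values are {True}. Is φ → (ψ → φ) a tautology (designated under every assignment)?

No

Countermodel: φ=½, ψ=True gives ½, which is not designated.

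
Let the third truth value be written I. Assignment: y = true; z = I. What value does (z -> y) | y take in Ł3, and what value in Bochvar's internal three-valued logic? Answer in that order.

true; I

In Ł3: z -> y = I -> true = true  [min(1, 1−½+1)]
(z -> y) | y = true | true = true
In Bochvar's internal three-valued logic: z -> y = I -> true = I  [any arg is the third value ⇒ result is the third value]
(z -> y) | y = I | true = I
They differ because Ł3 and Bochvar's internal three-valued logic treat I differently under the binary connectives.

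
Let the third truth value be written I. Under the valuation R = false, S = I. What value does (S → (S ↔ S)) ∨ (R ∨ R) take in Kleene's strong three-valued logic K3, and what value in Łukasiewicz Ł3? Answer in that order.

I; true

In Kleene's strong three-valued logic K3: S ↔ S = I ↔ I = I
S → (S ↔ S) = I → I = I  [¬I ∨ I]
R ∨ R = false ∨ false = false
(S → (S ↔ S)) ∨ (R ∨ R) = I ∨ false = I
In Łukasiewicz Ł3: S ↔ S = I ↔ I = true
S → (S ↔ S) = I → true = true
R ∨ R = false ∨ false = false
(S → (S ↔ S)) ∨ (R ∨ R) = true ∨ false = true
They differ because Kleene's strong three-valued logic K3 and Łukasiewicz Ł3 treat I differently under implication.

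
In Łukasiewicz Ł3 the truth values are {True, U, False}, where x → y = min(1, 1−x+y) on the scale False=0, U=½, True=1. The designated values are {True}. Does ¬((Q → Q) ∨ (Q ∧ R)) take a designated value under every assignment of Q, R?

No

Countermodel: Q=True, R=True gives False, which is not designated.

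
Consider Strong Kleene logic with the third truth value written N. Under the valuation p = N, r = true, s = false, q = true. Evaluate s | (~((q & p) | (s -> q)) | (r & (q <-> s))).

false

q & p = true & N = N
s -> q = false -> true = true
(q & p) | (s -> q) = N | true = true
~((q & p) | (s -> q)) = ~true = false
q <-> s = true <-> false = false
r & (q <-> s) = true & false = false
~((q & p) | (s -> q)) | (r & (q <-> s)) = false | false = false
s | (~((q & p) | (s -> q)) | (r & (q <-> s))) = false | false = false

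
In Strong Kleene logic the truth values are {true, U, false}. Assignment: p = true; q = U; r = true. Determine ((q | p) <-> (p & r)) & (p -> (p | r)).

true

q | p = U | true = true
p & r = true & true = true
(q | p) <-> (p & r) = true <-> true = true
p | r = true | true = true
p -> (p | r) = true -> true = true
((q | p) <-> (p & r)) & (p -> (p | r)) = true & true = true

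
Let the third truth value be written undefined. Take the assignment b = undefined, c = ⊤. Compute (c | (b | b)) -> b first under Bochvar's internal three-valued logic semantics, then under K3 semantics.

undefined; undefined

In Bochvar's internal three-valued logic: b | b = undefined | undefined = undefined
c | (b | b) = ⊤ | undefined = undefined
(c | (b | b)) -> b = undefined -> undefined = undefined  [any arg is the third value ⇒ result is the third value]
In K3: b | b = undefined | undefined = undefined
c | (b | b) = ⊤ | undefined = ⊤
(c | (b | b)) -> b = ⊤ -> undefined = undefined  [~⊤ | undefined]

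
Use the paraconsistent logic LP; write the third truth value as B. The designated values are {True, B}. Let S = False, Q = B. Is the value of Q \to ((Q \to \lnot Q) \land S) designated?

\lnot Q = \lnot B = B
Q \to \lnot Q = B \to B = B  [\lnot B \lor B]
(Q \to \lnot Q) \land S = B \land False = False
Q \to ((Q \to \lnot Q) \land S) = B \to False = B
B ∈ {True, B}.

Yes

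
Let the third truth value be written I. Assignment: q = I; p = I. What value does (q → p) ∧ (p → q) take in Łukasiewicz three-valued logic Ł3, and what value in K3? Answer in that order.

True; I

In Łukasiewicz three-valued logic Ł3: q → p = I → I = True  [min(1, 1−½+½)]
p → q = I → I = True
(q → p) ∧ (p → q) = True ∧ True = True
In K3: q → p = I → I = I  [¬I ∨ I]
p → q = I → I = I
(q → p) ∧ (p → q) = I ∧ I = I
They differ because Łukasiewicz three-valued logic Ł3 and K3 treat I differently under implication.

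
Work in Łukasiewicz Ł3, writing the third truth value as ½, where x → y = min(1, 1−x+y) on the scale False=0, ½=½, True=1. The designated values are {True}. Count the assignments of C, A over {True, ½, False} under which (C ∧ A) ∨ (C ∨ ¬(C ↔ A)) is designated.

4

Designated under: (C=True, A=True); (C=True, A=½); (C=True, A=False); (C=False, A=True).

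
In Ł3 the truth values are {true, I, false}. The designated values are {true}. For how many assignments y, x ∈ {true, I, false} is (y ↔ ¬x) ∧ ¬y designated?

Designated under: (y=false, x=true).

1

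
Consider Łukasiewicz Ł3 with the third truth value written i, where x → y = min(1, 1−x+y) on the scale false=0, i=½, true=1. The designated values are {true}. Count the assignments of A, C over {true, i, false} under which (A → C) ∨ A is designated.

Of the 9 assignments, 8 give a value in {true}.

8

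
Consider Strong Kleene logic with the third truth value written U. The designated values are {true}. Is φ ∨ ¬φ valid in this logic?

Countermodel: φ=U gives U, which is not designated.

No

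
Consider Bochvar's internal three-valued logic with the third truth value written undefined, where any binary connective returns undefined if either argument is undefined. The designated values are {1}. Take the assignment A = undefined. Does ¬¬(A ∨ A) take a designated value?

No

A ∨ A = undefined ∨ undefined = undefined
¬(A ∨ A) = ¬undefined = undefined
¬¬(A ∨ A) = ¬undefined = undefined
undefined ∉ {1}.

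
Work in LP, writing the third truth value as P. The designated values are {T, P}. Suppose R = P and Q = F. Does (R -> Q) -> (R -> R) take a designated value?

Yes

R -> Q = P -> F = P
R -> R = P -> P = P
(R -> Q) -> (R -> R) = P -> P = P
P ∈ {T, P}.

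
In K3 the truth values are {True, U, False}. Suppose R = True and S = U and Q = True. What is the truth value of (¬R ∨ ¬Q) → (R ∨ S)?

True

¬R = ¬True = False
¬Q = ¬True = False
¬R ∨ ¬Q = False ∨ False = False
R ∨ S = True ∨ U = True
(¬R ∨ ¬Q) → (R ∨ S) = False → True = True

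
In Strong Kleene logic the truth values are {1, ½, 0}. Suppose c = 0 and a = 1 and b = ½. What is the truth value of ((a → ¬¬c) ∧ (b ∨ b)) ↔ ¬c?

0

¬c = ¬0 = 1
¬¬c = ¬1 = 0
a → ¬¬c = 1 → 0 = 0
b ∨ b = ½ ∨ ½ = ½
(a → ¬¬c) ∧ (b ∨ b) = 0 ∧ ½ = 0
¬c = ¬0 = 1
((a → ¬¬c) ∧ (b ∨ b)) ↔ ¬c = 0 ↔ 1 = 0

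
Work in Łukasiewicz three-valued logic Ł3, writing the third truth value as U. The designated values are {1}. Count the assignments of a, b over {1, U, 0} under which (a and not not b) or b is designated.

3

Designated under: (a=1, b=1); (a=U, b=1); (a=0, b=1).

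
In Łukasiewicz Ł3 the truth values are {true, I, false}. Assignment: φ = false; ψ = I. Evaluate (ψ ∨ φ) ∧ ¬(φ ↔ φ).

false

ψ ∨ φ = I ∨ false = I
φ ↔ φ = false ↔ false = true
¬(φ ↔ φ) = ¬true = false
(ψ ∨ φ) ∧ ¬(φ ↔ φ) = I ∧ false = false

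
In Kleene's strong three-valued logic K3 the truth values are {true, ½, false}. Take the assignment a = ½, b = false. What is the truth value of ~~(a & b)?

a & b = ½ & false = false
~(a & b) = ~false = true
~~(a & b) = ~true = false

false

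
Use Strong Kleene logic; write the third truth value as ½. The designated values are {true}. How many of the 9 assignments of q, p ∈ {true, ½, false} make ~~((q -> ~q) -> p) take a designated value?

5

Of the 9 assignments, 5 give a value in {true}.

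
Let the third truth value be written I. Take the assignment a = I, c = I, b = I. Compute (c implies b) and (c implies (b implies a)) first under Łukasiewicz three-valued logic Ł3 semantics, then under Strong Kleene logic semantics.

In Łukasiewicz three-valued logic Ł3: c implies b = I implies I = True  [min(1, 1−½+½)]
b implies a = I implies I = True
c implies (b implies a) = I implies True = True
(c implies b) and (c implies (b implies a)) = True and True = True
In Strong Kleene logic: c implies b = I implies I = I  [not I or I]
b implies a = I implies I = I
c implies (b implies a) = I implies I = I
(c implies b) and (c implies (b implies a)) = I and I = I
They differ because Łukasiewicz three-valued logic Ł3 and Strong Kleene logic treat I differently under implication.

True; I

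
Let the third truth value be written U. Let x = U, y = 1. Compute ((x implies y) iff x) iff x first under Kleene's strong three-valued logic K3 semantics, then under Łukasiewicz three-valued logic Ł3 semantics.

In Kleene's strong three-valued logic K3: x implies y = U implies 1 = 1  [not U or 1]
(x implies y) iff x = 1 iff U = U
((x implies y) iff x) iff x = U iff U = U
In Łukasiewicz three-valued logic Ł3: x implies y = U implies 1 = 1  [min(1, 1−½+1)]
(x implies y) iff x = 1 iff U = U
((x implies y) iff x) iff x = U iff U = 1
They differ because Kleene's strong three-valued logic K3 and Łukasiewicz three-valued logic Ł3 treat U differently under implication.

U; 1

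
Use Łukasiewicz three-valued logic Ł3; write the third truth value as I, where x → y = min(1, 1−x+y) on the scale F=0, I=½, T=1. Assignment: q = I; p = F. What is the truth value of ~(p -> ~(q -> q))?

q -> q = I -> I = T  [min(1, 1−½+½)]
~(q -> q) = ~T = F
p -> ~(q -> q) = F -> F = T
~(p -> ~(q -> q)) = ~T = F

F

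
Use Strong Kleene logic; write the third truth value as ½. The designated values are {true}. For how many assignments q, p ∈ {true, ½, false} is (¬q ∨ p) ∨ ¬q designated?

5

Of the 9 assignments, 5 give a value in {true}.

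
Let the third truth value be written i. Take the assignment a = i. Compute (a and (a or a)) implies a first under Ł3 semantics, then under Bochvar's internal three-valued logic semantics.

In Ł3: a or a = i or i = i
a and (a or a) = i and i = i
(a and (a or a)) implies a = i implies i = 1  [min(1, 1−½+½)]
In Bochvar's internal three-valued logic: a or a = i or i = i
a and (a or a) = i and i = i
(a and (a or a)) implies a = i implies i = i  [any arg is the third value ⇒ result is the third value]
They differ because Ł3 and Bochvar's internal three-valued logic treat i differently under the binary connectives.

1; i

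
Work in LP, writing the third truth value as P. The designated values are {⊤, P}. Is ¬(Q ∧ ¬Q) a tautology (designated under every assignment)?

Yes

Every assignment of Q over {⊤, P, ⊥} gives a value in {⊤, P}.
In particular, with Q=P: ¬(Q ∧ ¬Q) = P.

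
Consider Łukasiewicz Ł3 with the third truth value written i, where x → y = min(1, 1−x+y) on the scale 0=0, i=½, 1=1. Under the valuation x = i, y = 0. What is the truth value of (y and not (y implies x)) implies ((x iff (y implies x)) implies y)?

y implies x = 0 implies i = 1  [min(1, 1−0+½)]
not (y implies x) = not 1 = 0
y and not (y implies x) = 0 and 0 = 0
y implies x = 0 implies i = 1
x iff (y implies x) = i iff 1 = i
(x iff (y implies x)) implies y = i implies 0 = i
(y and not (y implies x)) implies ((x iff (y implies x)) implies y) = 0 implies i = 1

1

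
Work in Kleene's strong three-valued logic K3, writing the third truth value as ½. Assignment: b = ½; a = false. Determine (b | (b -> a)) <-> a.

b -> a = ½ -> false = ½  [~½ | false]
b | (b -> a) = ½ | ½ = ½
(b | (b -> a)) <-> a = ½ <-> false = ½

½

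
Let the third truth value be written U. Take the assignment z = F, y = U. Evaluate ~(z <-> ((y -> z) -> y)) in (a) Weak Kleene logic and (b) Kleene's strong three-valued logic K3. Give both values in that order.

U; U

In Weak Kleene logic: y -> z = U -> F = U  [any arg is the third value ⇒ result is the third value]
(y -> z) -> y = U -> U = U
z <-> ((y -> z) -> y) = F <-> U = U
~(z <-> ((y -> z) -> y)) = ~U = U
In Kleene's strong three-valued logic K3: y -> z = U -> F = U  [~U | F]
(y -> z) -> y = U -> U = U
z <-> ((y -> z) -> y) = F <-> U = U
~(z <-> ((y -> z) -> y)) = ~U = U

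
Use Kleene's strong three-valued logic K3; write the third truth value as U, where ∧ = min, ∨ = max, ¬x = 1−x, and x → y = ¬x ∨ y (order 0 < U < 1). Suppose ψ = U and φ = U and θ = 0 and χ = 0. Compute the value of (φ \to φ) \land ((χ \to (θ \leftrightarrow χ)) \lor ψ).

U

φ \to φ = U \to U = U  [\lnot U \lor U]
θ \leftrightarrow χ = 0 \leftrightarrow 0 = 1
χ \to (θ \leftrightarrow χ) = 0 \to 1 = 1
(χ \to (θ \leftrightarrow χ)) \lor ψ = 1 \lor U = 1
(φ \to φ) \land ((χ \to (θ \leftrightarrow χ)) \lor ψ) = U \land 1 = U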